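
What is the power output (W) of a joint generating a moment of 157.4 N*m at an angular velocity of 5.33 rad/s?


P = M * omega
P = 157.4 * 5.33
P = 838.9420


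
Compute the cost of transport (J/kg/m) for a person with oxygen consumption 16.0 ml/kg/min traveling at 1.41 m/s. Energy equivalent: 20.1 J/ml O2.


Power per kg = VO2 * 20.1 / 60
Power per kg = 16.0 * 20.1 / 60 = 5.3600 W/kg
Cost = power_per_kg / speed
Cost = 5.3600 / 1.41
Cost = 3.8014


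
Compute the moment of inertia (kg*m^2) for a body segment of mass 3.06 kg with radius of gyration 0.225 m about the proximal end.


I = m * k^2
I = 3.06 * 0.225^2
k^2 = 0.0506
I = 0.1549


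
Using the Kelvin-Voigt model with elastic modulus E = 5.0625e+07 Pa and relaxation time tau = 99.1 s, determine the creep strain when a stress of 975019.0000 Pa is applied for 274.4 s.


epsilon(t) = (sigma/E) * (1 - exp(-t/tau))
sigma/E = 975019.0000 / 5.0625e+07 = 0.0193
exp(-t/tau) = exp(-274.4 / 99.1) = 0.0627
epsilon = 0.0193 * (1 - 0.0627)
epsilon = 0.0181


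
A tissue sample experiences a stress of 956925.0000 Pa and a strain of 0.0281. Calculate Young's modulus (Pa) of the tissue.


E = stress / strain
E = 956925.0000 / 0.0281
E = 3.4054e+07


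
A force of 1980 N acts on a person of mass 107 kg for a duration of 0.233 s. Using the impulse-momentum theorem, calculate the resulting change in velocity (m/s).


J = F * dt = 1980 * 0.233 = 461.3400 N*s
delta_v = J / m
delta_v = 461.3400 / 107
delta_v = 4.3116


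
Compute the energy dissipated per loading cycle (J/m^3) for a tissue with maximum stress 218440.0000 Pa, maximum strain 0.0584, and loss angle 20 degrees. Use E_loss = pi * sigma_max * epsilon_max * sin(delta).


E_loss = pi * sigma_max * epsilon_max * sin(delta)
delta = 20 deg = 0.3491 rad
sin(delta) = 0.3420
E_loss = pi * 218440.0000 * 0.0584 * 0.3420
E_loss = 13707.1313


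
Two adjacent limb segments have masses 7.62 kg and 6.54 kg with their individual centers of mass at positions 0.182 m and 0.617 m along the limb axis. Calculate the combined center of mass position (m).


COM = (m1*x1 + m2*x2) / (m1 + m2)
COM = (7.62*0.182 + 6.54*0.617) / (7.62 + 6.54)
Numerator = 5.4220
Denominator = 14.1600
COM = 0.3829


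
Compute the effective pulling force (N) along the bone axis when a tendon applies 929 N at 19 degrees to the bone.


F_eff = F_tendon * cos(theta)
theta = 19 deg = 0.3316 rad
cos(theta) = 0.9455
F_eff = 929 * 0.9455
F_eff = 878.3868


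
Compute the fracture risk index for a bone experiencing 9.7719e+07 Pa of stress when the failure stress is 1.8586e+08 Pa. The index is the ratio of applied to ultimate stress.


FRI = applied / ultimate
FRI = 9.7719e+07 / 1.8586e+08
FRI = 0.5258


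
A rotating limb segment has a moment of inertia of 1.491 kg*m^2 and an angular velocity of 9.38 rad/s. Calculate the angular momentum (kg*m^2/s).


L = I * omega
L = 1.491 * 9.38
L = 13.9856


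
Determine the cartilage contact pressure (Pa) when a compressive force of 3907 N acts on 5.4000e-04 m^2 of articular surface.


P = F / A
P = 3907 / 5.4000e-04
P = 7.2352e+06


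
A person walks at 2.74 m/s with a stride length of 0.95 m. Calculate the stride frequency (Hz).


f = v / stride_length
f = 2.74 / 0.95
f = 2.8842


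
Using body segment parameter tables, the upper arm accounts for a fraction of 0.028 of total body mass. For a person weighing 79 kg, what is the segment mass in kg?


m_segment = body_mass * fraction
m_segment = 79 * 0.028
m_segment = 2.2120


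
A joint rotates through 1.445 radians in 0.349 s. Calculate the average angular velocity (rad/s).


omega = delta_theta / delta_t
omega = 1.445 / 0.349
omega = 4.1404


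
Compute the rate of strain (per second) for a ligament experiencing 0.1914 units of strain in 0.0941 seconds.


strain_rate = delta_strain / delta_t
strain_rate = 0.1914 / 0.0941
strain_rate = 2.0340


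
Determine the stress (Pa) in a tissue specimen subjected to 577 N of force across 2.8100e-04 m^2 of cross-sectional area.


stress = F / A
stress = 577 / 2.8100e-04
stress = 2.0534e+06


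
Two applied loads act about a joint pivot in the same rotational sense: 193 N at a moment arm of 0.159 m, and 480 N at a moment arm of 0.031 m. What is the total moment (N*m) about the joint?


M = F1 * d1 + F2 * d2
M = 193 * 0.159 + 480 * 0.031
M = 30.6870 + 14.8800
M = 45.5670


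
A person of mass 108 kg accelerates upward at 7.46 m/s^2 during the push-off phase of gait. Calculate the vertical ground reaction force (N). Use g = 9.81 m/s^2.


GRF = m * (g + a)
GRF = 108 * (9.81 + 7.46)
GRF = 108 * 17.2700
GRF = 1865.1600


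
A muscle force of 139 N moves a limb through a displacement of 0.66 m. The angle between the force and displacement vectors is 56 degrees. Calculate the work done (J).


W = F * d * cos(theta)
theta = 56 deg = 0.9774 rad
cos(theta) = 0.5592
W = 139 * 0.66 * 0.5592
W = 51.3004


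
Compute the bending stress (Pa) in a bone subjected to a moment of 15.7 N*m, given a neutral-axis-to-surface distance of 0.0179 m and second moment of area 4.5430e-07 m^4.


sigma = M * c / I
sigma = 15.7 * 0.0179 / 4.5430e-07
M * c = 0.2810
sigma = 618600.0440


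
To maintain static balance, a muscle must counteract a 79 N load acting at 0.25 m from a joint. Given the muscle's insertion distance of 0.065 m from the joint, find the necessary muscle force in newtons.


F_muscle = W * d_load / d_muscle
F_muscle = 79 * 0.25 / 0.065
Numerator = 19.7500
F_muscle = 303.8462


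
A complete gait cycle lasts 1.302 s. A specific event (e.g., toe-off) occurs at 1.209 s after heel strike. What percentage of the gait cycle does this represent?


pct = (event_time / cycle_time) * 100
pct = (1.209 / 1.302) * 100
ratio = 0.9286
pct = 92.8571


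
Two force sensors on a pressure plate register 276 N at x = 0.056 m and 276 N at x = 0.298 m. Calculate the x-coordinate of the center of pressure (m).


COP_x = (F1*x1 + F2*x2) / (F1 + F2)
COP_x = (276*0.056 + 276*0.298) / (276 + 276)
Numerator = 97.7040
Denominator = 552
COP_x = 0.1770


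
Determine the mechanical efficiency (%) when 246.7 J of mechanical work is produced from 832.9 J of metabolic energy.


eta = (W_mech / E_meta) * 100
eta = (246.7 / 832.9) * 100
ratio = 0.2962
eta = 29.6194


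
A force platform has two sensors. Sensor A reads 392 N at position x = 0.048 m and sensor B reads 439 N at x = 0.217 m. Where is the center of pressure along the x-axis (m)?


COP_x = (F1*x1 + F2*x2) / (F1 + F2)
COP_x = (392*0.048 + 439*0.217) / (392 + 439)
Numerator = 114.0790
Denominator = 831
COP_x = 0.1373


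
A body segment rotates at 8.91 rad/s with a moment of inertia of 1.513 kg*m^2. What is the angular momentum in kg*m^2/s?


L = I * omega
L = 1.513 * 8.91
L = 13.4808


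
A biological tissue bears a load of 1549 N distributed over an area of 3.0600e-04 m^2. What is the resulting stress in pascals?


stress = F / A
stress = 1549 / 3.0600e-04
stress = 5.0621e+06


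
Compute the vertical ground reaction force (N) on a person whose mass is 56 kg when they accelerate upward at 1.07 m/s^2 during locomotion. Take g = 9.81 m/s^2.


GRF = m * (g + a)
GRF = 56 * (9.81 + 1.07)
GRF = 56 * 10.8800
GRF = 609.2800


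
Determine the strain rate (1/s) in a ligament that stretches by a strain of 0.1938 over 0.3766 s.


strain_rate = delta_strain / delta_t
strain_rate = 0.1938 / 0.3766
strain_rate = 0.5146


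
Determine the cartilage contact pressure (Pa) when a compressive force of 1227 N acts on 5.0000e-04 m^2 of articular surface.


P = F / A
P = 1227 / 5.0000e-04
P = 2.4540e+06


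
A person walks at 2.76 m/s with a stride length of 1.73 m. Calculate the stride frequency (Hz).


f = v / stride_length
f = 2.76 / 1.73
f = 1.5954


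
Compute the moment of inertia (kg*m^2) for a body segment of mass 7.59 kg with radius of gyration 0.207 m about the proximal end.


I = m * k^2
I = 7.59 * 0.207^2
k^2 = 0.0428
I = 0.3252


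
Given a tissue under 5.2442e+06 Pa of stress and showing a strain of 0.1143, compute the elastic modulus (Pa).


E = stress / strain
E = 5.2442e+06 / 0.1143
E = 4.5881e+07


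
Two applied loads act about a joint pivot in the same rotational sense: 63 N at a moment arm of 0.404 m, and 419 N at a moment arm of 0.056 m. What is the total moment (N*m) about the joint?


M = F1 * d1 + F2 * d2
M = 63 * 0.404 + 419 * 0.056
M = 25.4520 + 23.4640
M = 48.9160


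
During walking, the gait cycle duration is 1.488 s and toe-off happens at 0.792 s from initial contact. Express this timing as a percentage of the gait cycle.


pct = (event_time / cycle_time) * 100
pct = (0.792 / 1.488) * 100
ratio = 0.5323
pct = 53.2258


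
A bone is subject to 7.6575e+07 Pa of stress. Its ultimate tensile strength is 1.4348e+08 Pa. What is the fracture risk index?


FRI = applied / ultimate
FRI = 7.6575e+07 / 1.4348e+08
FRI = 0.5337


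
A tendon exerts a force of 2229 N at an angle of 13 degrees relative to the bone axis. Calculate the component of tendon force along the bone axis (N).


F_eff = F_tendon * cos(theta)
theta = 13 deg = 0.2269 rad
cos(theta) = 0.9744
F_eff = 2229 * 0.9744
F_eff = 2171.8709


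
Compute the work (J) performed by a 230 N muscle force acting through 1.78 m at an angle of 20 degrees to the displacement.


W = F * d * cos(theta)
theta = 20 deg = 0.3491 rad
cos(theta) = 0.9397
W = 230 * 1.78 * 0.9397
W = 384.7102


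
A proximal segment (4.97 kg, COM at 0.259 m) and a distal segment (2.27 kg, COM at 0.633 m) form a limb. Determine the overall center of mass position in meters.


COM = (m1*x1 + m2*x2) / (m1 + m2)
COM = (4.97*0.259 + 2.27*0.633) / (4.97 + 2.27)
Numerator = 2.7241
Denominator = 7.2400
COM = 0.3763


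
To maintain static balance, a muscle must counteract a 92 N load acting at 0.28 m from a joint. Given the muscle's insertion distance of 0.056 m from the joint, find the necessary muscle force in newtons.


F_muscle = W * d_load / d_muscle
F_muscle = 92 * 0.28 / 0.056
Numerator = 25.7600
F_muscle = 460.0000


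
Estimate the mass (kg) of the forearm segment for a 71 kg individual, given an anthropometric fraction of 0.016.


m_segment = body_mass * fraction
m_segment = 71 * 0.016
m_segment = 1.1360


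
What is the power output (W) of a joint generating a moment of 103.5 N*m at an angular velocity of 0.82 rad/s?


P = M * omega
P = 103.5 * 0.82
P = 84.8700


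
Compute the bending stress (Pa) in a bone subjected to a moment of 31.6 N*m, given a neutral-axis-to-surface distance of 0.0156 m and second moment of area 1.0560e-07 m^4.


sigma = M * c / I
sigma = 31.6 * 0.0156 / 1.0560e-07
M * c = 0.4930
sigma = 4.6682e+06


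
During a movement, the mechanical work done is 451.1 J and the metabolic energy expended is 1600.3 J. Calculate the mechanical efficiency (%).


eta = (W_mech / E_meta) * 100
eta = (451.1 / 1600.3) * 100
ratio = 0.2819
eta = 28.1885


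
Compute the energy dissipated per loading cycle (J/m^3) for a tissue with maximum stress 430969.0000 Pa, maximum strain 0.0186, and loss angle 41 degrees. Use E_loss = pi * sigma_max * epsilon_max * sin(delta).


E_loss = pi * sigma_max * epsilon_max * sin(delta)
delta = 41 deg = 0.7156 rad
sin(delta) = 0.6561
E_loss = pi * 430969.0000 * 0.0186 * 0.6561
E_loss = 16521.5872


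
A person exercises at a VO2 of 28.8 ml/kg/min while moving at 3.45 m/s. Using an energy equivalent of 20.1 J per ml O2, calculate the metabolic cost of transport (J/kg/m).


Power per kg = VO2 * 20.1 / 60
Power per kg = 28.8 * 20.1 / 60 = 9.6480 W/kg
Cost = power_per_kg / speed
Cost = 9.6480 / 3.45
Cost = 2.7965


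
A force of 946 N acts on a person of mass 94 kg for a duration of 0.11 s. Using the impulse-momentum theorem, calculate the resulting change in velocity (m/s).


J = F * dt = 946 * 0.11 = 104.0600 N*s
delta_v = J / m
delta_v = 104.0600 / 94
delta_v = 1.1070


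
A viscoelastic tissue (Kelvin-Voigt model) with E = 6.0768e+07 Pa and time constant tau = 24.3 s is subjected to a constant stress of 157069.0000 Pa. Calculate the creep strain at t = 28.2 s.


epsilon(t) = (sigma/E) * (1 - exp(-t/tau))
sigma/E = 157069.0000 / 6.0768e+07 = 0.0026
exp(-t/tau) = exp(-28.2 / 24.3) = 0.3133
epsilon = 0.0026 * (1 - 0.3133)
epsilon = 0.0018


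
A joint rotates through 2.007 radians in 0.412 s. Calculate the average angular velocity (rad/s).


omega = delta_theta / delta_t
omega = 2.007 / 0.412
omega = 4.8714


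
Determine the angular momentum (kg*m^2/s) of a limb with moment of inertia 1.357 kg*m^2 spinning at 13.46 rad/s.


L = I * omega
L = 1.357 * 13.46
L = 18.2652


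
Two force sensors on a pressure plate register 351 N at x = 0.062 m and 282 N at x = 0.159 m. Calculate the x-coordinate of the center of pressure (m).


COP_x = (F1*x1 + F2*x2) / (F1 + F2)
COP_x = (351*0.062 + 282*0.159) / (351 + 282)
Numerator = 66.6000
Denominator = 633
COP_x = 0.1052


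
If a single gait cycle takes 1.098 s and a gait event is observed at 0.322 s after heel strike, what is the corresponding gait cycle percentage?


pct = (event_time / cycle_time) * 100
pct = (0.322 / 1.098) * 100
ratio = 0.2933
pct = 29.3260


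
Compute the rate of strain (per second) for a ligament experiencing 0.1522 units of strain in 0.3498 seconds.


strain_rate = delta_strain / delta_t
strain_rate = 0.1522 / 0.3498
strain_rate = 0.4351


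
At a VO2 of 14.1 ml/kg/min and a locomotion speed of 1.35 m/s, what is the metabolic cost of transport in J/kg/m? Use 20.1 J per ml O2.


Power per kg = VO2 * 20.1 / 60
Power per kg = 14.1 * 20.1 / 60 = 4.7235 W/kg
Cost = power_per_kg / speed
Cost = 4.7235 / 1.35
Cost = 3.4989


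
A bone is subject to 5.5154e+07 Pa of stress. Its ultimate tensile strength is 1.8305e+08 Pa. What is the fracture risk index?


FRI = applied / ultimate
FRI = 5.5154e+07 / 1.8305e+08
FRI = 0.3013


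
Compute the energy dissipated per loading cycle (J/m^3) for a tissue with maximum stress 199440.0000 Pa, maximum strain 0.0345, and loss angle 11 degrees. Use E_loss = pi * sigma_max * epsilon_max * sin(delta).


E_loss = pi * sigma_max * epsilon_max * sin(delta)
delta = 11 deg = 0.1920 rad
sin(delta) = 0.1908
E_loss = pi * 199440.0000 * 0.0345 * 0.1908
E_loss = 4124.5833


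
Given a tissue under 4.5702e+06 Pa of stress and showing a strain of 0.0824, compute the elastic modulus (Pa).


E = stress / strain
E = 4.5702e+06 / 0.0824
E = 5.5464e+07


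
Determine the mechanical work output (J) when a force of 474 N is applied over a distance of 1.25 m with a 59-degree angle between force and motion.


W = F * d * cos(theta)
theta = 59 deg = 1.0297 rad
cos(theta) = 0.5150
W = 474 * 1.25 * 0.5150
W = 305.1601


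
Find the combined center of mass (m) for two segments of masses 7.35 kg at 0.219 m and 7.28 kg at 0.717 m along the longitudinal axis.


COM = (m1*x1 + m2*x2) / (m1 + m2)
COM = (7.35*0.219 + 7.28*0.717) / (7.35 + 7.28)
Numerator = 6.8294
Denominator = 14.6300
COM = 0.4668


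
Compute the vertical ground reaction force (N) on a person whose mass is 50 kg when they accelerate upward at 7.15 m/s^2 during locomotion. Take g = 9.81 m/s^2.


GRF = m * (g + a)
GRF = 50 * (9.81 + 7.15)
GRF = 50 * 16.9600
GRF = 848.0000


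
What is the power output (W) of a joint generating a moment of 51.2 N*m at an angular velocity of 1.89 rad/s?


P = M * omega
P = 51.2 * 1.89
P = 96.7680


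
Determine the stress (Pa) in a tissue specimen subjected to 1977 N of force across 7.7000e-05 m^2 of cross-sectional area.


stress = F / A
stress = 1977 / 7.7000e-05
stress = 2.5675e+07


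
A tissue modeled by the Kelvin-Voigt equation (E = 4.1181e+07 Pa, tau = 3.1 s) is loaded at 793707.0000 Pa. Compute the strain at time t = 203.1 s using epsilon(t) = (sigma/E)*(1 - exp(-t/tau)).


epsilon(t) = (sigma/E) * (1 - exp(-t/tau))
sigma/E = 793707.0000 / 4.1181e+07 = 0.0193
exp(-t/tau) = exp(-203.1 / 3.1) = 3.5213e-29
epsilon = 0.0193 * (1 - 3.5213e-29)
epsilon = 0.0193


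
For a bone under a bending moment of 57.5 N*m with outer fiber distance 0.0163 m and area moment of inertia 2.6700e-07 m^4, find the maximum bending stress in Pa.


sigma = M * c / I
sigma = 57.5 * 0.0163 / 2.6700e-07
M * c = 0.9372
sigma = 3.5103e+06


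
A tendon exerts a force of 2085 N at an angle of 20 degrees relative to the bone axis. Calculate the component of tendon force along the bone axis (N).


F_eff = F_tendon * cos(theta)
theta = 20 deg = 0.3491 rad
cos(theta) = 0.9397
F_eff = 2085 * 0.9397
F_eff = 1959.2591


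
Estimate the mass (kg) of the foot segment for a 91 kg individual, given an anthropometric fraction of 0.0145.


m_segment = body_mass * fraction
m_segment = 91 * 0.0145
m_segment = 1.3195


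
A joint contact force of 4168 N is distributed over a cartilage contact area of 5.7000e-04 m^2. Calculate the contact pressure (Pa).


P = F / A
P = 4168 / 5.7000e-04
P = 7.3123e+06


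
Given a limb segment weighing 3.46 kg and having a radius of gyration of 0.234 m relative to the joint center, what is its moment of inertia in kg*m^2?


I = m * k^2
I = 3.46 * 0.234^2
k^2 = 0.0548
I = 0.1895


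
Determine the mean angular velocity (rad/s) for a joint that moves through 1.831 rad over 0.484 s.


omega = delta_theta / delta_t
omega = 1.831 / 0.484
omega = 3.7831


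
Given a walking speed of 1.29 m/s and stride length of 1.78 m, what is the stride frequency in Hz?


f = v / stride_length
f = 1.29 / 1.78
f = 0.7247


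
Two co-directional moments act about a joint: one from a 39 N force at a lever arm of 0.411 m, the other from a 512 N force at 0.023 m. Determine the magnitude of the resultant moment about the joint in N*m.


M = F1 * d1 + F2 * d2
M = 39 * 0.411 + 512 * 0.023
M = 16.0290 + 11.7760
M = 27.8050


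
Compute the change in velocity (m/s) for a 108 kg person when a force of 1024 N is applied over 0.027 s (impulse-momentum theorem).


J = F * dt = 1024 * 0.027 = 27.6480 N*s
delta_v = J / m
delta_v = 27.6480 / 108
delta_v = 0.2560


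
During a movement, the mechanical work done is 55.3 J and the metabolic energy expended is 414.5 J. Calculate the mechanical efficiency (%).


eta = (W_mech / E_meta) * 100
eta = (55.3 / 414.5) * 100
ratio = 0.1334
eta = 13.3414


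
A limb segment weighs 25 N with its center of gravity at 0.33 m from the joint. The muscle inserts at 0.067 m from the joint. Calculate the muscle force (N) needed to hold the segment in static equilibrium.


F_muscle = W * d_load / d_muscle
F_muscle = 25 * 0.33 / 0.067
Numerator = 8.2500
F_muscle = 123.1343


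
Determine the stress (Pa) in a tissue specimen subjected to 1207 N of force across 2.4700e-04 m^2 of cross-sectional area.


stress = F / A
stress = 1207 / 2.4700e-04
stress = 4.8866e+06


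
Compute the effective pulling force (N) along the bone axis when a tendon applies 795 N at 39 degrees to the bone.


F_eff = F_tendon * cos(theta)
theta = 39 deg = 0.6807 rad
cos(theta) = 0.7771
F_eff = 795 * 0.7771
F_eff = 617.8310


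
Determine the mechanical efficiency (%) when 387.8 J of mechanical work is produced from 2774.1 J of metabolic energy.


eta = (W_mech / E_meta) * 100
eta = (387.8 / 2774.1) * 100
ratio = 0.1398
eta = 13.9793


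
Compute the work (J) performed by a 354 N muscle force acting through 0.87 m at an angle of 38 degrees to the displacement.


W = F * d * cos(theta)
theta = 38 deg = 0.6632 rad
cos(theta) = 0.7880
W = 354 * 0.87 * 0.7880
W = 242.6916


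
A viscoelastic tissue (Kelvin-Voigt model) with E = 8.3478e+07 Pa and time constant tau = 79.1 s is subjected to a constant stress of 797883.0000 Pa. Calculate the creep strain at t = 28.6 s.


epsilon(t) = (sigma/E) * (1 - exp(-t/tau))
sigma/E = 797883.0000 / 8.3478e+07 = 0.0096
exp(-t/tau) = exp(-28.6 / 79.1) = 0.6966
epsilon = 0.0096 * (1 - 0.6966)
epsilon = 0.0029


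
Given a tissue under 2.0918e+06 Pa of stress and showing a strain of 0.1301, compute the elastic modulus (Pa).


E = stress / strain
E = 2.0918e+06 / 0.1301
E = 1.6078e+07


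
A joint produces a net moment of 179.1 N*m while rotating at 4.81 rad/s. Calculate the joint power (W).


P = M * omega
P = 179.1 * 4.81
P = 861.4710


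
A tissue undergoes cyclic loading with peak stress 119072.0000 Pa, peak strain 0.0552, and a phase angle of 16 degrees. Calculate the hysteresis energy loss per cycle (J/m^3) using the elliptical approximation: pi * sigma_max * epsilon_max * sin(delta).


E_loss = pi * sigma_max * epsilon_max * sin(delta)
delta = 16 deg = 0.2793 rad
sin(delta) = 0.2756
E_loss = pi * 119072.0000 * 0.0552 * 0.2756
E_loss = 5691.6302


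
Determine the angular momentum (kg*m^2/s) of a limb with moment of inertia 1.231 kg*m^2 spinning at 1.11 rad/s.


L = I * omega
L = 1.231 * 1.11
L = 1.3664


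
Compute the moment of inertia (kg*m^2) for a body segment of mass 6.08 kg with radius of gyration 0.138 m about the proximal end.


I = m * k^2
I = 6.08 * 0.138^2
k^2 = 0.0190
I = 0.1158


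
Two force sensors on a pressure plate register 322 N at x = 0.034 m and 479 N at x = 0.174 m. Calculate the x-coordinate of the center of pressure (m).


COP_x = (F1*x1 + F2*x2) / (F1 + F2)
COP_x = (322*0.034 + 479*0.174) / (322 + 479)
Numerator = 94.2940
Denominator = 801
COP_x = 0.1177


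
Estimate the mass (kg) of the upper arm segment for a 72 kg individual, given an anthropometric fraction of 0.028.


m_segment = body_mass * fraction
m_segment = 72 * 0.028
m_segment = 2.0160


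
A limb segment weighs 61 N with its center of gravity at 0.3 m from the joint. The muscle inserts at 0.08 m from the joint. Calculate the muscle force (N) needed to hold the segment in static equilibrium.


F_muscle = W * d_load / d_muscle
F_muscle = 61 * 0.3 / 0.08
Numerator = 18.3000
F_muscle = 228.7500


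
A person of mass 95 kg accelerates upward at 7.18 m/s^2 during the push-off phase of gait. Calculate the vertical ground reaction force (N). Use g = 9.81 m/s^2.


GRF = m * (g + a)
GRF = 95 * (9.81 + 7.18)
GRF = 95 * 16.9900
GRF = 1614.0500


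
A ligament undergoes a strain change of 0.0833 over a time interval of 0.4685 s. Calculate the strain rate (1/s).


strain_rate = delta_strain / delta_t
strain_rate = 0.0833 / 0.4685
strain_rate = 0.1778


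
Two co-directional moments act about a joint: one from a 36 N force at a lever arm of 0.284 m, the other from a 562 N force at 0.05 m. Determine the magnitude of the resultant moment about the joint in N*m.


M = F1 * d1 + F2 * d2
M = 36 * 0.284 + 562 * 0.05
M = 10.2240 + 28.1000
M = 38.3240


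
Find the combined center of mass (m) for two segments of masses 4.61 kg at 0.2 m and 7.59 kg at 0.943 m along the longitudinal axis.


COM = (m1*x1 + m2*x2) / (m1 + m2)
COM = (4.61*0.2 + 7.59*0.943) / (4.61 + 7.59)
Numerator = 8.0794
Denominator = 12.2000
COM = 0.6622


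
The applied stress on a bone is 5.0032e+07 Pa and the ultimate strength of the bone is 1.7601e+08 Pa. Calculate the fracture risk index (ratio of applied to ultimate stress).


FRI = applied / ultimate
FRI = 5.0032e+07 / 1.7601e+08
FRI = 0.2843


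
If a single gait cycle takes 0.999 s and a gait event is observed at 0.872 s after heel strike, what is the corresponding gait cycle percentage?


pct = (event_time / cycle_time) * 100
pct = (0.872 / 0.999) * 100
ratio = 0.8729
pct = 87.2873


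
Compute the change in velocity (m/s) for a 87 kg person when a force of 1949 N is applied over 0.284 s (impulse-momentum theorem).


J = F * dt = 1949 * 0.284 = 553.5160 N*s
delta_v = J / m
delta_v = 553.5160 / 87
delta_v = 6.3623


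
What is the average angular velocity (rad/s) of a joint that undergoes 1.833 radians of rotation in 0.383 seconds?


omega = delta_theta / delta_t
omega = 1.833 / 0.383
omega = 4.7859


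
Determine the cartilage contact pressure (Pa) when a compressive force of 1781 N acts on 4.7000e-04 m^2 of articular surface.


P = F / A
P = 1781 / 4.7000e-04
P = 3.7894e+06


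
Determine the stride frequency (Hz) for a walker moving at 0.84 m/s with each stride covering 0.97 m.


f = v / stride_length
f = 0.84 / 0.97
f = 0.8660


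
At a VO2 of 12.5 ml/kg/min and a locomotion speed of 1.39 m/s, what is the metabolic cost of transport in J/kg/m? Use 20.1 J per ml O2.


Power per kg = VO2 * 20.1 / 60
Power per kg = 12.5 * 20.1 / 60 = 4.1875 W/kg
Cost = power_per_kg / speed
Cost = 4.1875 / 1.39
Cost = 3.0126


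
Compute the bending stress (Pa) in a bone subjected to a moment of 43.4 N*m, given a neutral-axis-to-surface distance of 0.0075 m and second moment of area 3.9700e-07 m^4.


sigma = M * c / I
sigma = 43.4 * 0.0075 / 3.9700e-07
M * c = 0.3255
sigma = 819899.2443


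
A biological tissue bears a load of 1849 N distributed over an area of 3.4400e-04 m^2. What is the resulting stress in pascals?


stress = F / A
stress = 1849 / 3.4400e-04
stress = 5.3750e+06


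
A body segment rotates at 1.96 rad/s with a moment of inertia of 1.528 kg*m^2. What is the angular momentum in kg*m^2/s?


L = I * omega
L = 1.528 * 1.96
L = 2.9949


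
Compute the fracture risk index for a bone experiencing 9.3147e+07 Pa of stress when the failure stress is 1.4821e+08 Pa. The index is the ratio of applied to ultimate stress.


FRI = applied / ultimate
FRI = 9.3147e+07 / 1.4821e+08
FRI = 0.6285


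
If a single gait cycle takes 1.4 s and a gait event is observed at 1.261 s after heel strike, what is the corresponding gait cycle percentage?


pct = (event_time / cycle_time) * 100
pct = (1.261 / 1.4) * 100
ratio = 0.9007
pct = 90.0714


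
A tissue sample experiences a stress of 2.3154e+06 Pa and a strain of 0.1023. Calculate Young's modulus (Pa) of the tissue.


E = stress / strain
E = 2.3154e+06 / 0.1023
E = 2.2633e+07


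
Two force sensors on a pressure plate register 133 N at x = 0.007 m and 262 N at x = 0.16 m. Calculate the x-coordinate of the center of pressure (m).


COP_x = (F1*x1 + F2*x2) / (F1 + F2)
COP_x = (133*0.007 + 262*0.16) / (133 + 262)
Numerator = 42.8510
Denominator = 395
COP_x = 0.1085


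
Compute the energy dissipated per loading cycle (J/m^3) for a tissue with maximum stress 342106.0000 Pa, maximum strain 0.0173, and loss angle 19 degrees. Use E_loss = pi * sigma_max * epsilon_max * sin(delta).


E_loss = pi * sigma_max * epsilon_max * sin(delta)
delta = 19 deg = 0.3316 rad
sin(delta) = 0.3256
E_loss = pi * 342106.0000 * 0.0173 * 0.3256
E_loss = 6053.3890


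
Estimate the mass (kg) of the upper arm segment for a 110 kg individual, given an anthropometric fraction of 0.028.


m_segment = body_mass * fraction
m_segment = 110 * 0.028
m_segment = 3.0800


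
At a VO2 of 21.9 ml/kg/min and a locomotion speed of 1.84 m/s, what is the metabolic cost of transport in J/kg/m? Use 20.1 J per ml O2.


Power per kg = VO2 * 20.1 / 60
Power per kg = 21.9 * 20.1 / 60 = 7.3365 W/kg
Cost = power_per_kg / speed
Cost = 7.3365 / 1.84
Cost = 3.9872


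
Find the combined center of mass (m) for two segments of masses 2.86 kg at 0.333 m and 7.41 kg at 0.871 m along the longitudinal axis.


COM = (m1*x1 + m2*x2) / (m1 + m2)
COM = (2.86*0.333 + 7.41*0.871) / (2.86 + 7.41)
Numerator = 7.4065
Denominator = 10.2700
COM = 0.7212


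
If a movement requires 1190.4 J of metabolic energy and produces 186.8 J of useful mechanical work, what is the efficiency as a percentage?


eta = (W_mech / E_meta) * 100
eta = (186.8 / 1190.4) * 100
ratio = 0.1569
eta = 15.6922


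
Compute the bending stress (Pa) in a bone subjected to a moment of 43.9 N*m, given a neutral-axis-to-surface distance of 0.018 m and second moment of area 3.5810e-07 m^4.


sigma = M * c / I
sigma = 43.9 * 0.018 / 3.5810e-07
M * c = 0.7902
sigma = 2.2066e+06


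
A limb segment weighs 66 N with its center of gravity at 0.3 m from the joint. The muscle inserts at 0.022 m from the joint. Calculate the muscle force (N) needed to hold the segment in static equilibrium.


F_muscle = W * d_load / d_muscle
F_muscle = 66 * 0.3 / 0.022
Numerator = 19.8000
F_muscle = 900.0000


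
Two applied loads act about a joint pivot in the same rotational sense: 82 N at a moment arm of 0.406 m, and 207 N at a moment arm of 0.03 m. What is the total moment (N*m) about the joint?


M = F1 * d1 + F2 * d2
M = 82 * 0.406 + 207 * 0.03
M = 33.2920 + 6.2100
M = 39.5020


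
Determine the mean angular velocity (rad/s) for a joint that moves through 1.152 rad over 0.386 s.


omega = delta_theta / delta_t
omega = 1.152 / 0.386
omega = 2.9845


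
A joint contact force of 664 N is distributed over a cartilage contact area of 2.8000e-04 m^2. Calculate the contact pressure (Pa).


P = F / A
P = 664 / 2.8000e-04
P = 2.3714e+06


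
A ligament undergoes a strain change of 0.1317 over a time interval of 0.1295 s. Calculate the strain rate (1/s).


strain_rate = delta_strain / delta_t
strain_rate = 0.1317 / 0.1295
strain_rate = 1.0170


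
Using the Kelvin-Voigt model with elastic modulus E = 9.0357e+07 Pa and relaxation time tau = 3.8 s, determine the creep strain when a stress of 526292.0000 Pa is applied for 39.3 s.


epsilon(t) = (sigma/E) * (1 - exp(-t/tau))
sigma/E = 526292.0000 / 9.0357e+07 = 0.0058
exp(-t/tau) = exp(-39.3 / 3.8) = 3.2246e-05
epsilon = 0.0058 * (1 - 3.2246e-05)
epsilon = 0.0058


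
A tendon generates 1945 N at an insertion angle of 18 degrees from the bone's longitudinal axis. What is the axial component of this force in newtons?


F_eff = F_tendon * cos(theta)
theta = 18 deg = 0.3142 rad
cos(theta) = 0.9511
F_eff = 1945 * 0.9511
F_eff = 1849.8049


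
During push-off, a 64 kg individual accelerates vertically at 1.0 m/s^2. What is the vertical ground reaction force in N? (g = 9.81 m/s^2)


GRF = m * (g + a)
GRF = 64 * (9.81 + 1.0)
GRF = 64 * 10.8100
GRF = 691.8400


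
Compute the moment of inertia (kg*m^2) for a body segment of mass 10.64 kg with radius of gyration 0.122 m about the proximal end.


I = m * k^2
I = 10.64 * 0.122^2
k^2 = 0.0149
I = 0.1584


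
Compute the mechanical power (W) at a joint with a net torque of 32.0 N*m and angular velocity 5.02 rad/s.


P = M * omega
P = 32.0 * 5.02
P = 160.6400


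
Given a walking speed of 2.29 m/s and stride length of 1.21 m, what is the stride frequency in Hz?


f = v / stride_length
f = 2.29 / 1.21
f = 1.8926


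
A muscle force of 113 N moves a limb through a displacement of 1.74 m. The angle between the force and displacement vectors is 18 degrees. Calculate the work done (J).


W = F * d * cos(theta)
theta = 18 deg = 0.3142 rad
cos(theta) = 0.9511
W = 113 * 1.74 * 0.9511
W = 186.9967


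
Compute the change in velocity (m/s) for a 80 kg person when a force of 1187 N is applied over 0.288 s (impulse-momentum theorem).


J = F * dt = 1187 * 0.288 = 341.8560 N*s
delta_v = J / m
delta_v = 341.8560 / 80
delta_v = 4.2732


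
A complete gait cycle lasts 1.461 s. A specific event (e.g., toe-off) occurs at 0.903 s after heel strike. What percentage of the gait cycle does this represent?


pct = (event_time / cycle_time) * 100
pct = (0.903 / 1.461) * 100
ratio = 0.6181
pct = 61.8070


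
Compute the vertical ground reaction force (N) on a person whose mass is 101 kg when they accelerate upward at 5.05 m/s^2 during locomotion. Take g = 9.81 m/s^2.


GRF = m * (g + a)
GRF = 101 * (9.81 + 5.05)
GRF = 101 * 14.8600
GRF = 1500.8600


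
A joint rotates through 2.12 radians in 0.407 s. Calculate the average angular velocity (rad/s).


omega = delta_theta / delta_t
omega = 2.12 / 0.407
omega = 5.2088


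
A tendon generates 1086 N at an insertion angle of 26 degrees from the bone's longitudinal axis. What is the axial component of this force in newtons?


F_eff = F_tendon * cos(theta)
theta = 26 deg = 0.4538 rad
cos(theta) = 0.8988
F_eff = 1086 * 0.8988
F_eff = 976.0903


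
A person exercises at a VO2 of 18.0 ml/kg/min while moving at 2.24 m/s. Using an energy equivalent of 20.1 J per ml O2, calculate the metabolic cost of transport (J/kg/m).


Power per kg = VO2 * 20.1 / 60
Power per kg = 18.0 * 20.1 / 60 = 6.0300 W/kg
Cost = power_per_kg / speed
Cost = 6.0300 / 2.24
Cost = 2.6920


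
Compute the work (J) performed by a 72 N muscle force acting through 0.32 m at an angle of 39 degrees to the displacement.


W = F * d * cos(theta)
theta = 39 deg = 0.6807 rad
cos(theta) = 0.7771
W = 72 * 0.32 * 0.7771
W = 17.9054


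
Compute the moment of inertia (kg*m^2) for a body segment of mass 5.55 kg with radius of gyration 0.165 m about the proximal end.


I = m * k^2
I = 5.55 * 0.165^2
k^2 = 0.0272
I = 0.1511


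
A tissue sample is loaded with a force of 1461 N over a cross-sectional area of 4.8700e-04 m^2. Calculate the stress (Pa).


stress = F / A
stress = 1461 / 4.8700e-04
stress = 3.0000e+06


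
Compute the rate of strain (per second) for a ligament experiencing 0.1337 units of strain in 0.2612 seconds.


strain_rate = delta_strain / delta_t
strain_rate = 0.1337 / 0.2612
strain_rate = 0.5119


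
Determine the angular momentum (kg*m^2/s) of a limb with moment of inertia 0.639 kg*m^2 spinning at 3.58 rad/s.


L = I * omega
L = 0.639 * 3.58
L = 2.2876


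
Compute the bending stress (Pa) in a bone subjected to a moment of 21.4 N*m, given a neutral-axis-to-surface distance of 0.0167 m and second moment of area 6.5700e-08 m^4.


sigma = M * c / I
sigma = 21.4 * 0.0167 / 6.5700e-08
M * c = 0.3574
sigma = 5.4396e+06


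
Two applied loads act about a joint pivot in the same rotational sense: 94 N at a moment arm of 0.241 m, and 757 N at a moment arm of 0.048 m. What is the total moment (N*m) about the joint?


M = F1 * d1 + F2 * d2
M = 94 * 0.241 + 757 * 0.048
M = 22.6540 + 36.3360
M = 58.9900


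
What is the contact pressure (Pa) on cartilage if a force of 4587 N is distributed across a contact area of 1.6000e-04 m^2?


P = F / A
P = 4587 / 1.6000e-04
P = 2.8669e+07


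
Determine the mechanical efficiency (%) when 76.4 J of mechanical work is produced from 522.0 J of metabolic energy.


eta = (W_mech / E_meta) * 100
eta = (76.4 / 522.0) * 100
ratio = 0.1464
eta = 14.6360


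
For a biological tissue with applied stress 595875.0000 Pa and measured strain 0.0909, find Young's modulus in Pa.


E = stress / strain
E = 595875.0000 / 0.0909
E = 6.5553e+06


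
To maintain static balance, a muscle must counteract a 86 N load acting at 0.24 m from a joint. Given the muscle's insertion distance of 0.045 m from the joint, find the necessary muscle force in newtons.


F_muscle = W * d_load / d_muscle
F_muscle = 86 * 0.24 / 0.045
Numerator = 20.6400
F_muscle = 458.6667


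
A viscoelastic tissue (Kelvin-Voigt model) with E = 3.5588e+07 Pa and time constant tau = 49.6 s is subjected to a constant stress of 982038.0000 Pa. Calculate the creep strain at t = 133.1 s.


epsilon(t) = (sigma/E) * (1 - exp(-t/tau))
sigma/E = 982038.0000 / 3.5588e+07 = 0.0276
exp(-t/tau) = exp(-133.1 / 49.6) = 0.0683
epsilon = 0.0276 * (1 - 0.0683)
epsilon = 0.0257


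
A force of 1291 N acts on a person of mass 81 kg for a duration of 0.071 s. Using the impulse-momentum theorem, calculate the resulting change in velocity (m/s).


J = F * dt = 1291 * 0.071 = 91.6610 N*s
delta_v = J / m
delta_v = 91.6610 / 81
delta_v = 1.1316


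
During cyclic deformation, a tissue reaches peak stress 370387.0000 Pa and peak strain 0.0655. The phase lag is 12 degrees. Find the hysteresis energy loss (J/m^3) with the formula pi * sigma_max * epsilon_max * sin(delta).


E_loss = pi * sigma_max * epsilon_max * sin(delta)
delta = 12 deg = 0.2094 rad
sin(delta) = 0.2079
E_loss = pi * 370387.0000 * 0.0655 * 0.2079
E_loss = 15846.2250


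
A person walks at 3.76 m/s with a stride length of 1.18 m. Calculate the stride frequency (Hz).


f = v / stride_length
f = 3.76 / 1.18
f = 3.1864


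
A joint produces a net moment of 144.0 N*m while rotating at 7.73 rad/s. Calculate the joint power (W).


P = M * omega
P = 144.0 * 7.73
P = 1113.1200


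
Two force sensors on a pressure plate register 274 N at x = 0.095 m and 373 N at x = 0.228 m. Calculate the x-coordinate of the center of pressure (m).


COP_x = (F1*x1 + F2*x2) / (F1 + F2)
COP_x = (274*0.095 + 373*0.228) / (274 + 373)
Numerator = 111.0740
Denominator = 647
COP_x = 0.1717


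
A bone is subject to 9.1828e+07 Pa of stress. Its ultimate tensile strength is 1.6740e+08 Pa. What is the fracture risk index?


FRI = applied / ultimate
FRI = 9.1828e+07 / 1.6740e+08
FRI = 0.5486


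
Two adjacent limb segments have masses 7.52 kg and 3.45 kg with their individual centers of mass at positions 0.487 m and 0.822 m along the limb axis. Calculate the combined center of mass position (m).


COM = (m1*x1 + m2*x2) / (m1 + m2)
COM = (7.52*0.487 + 3.45*0.822) / (7.52 + 3.45)
Numerator = 6.4981
Denominator = 10.9700
COM = 0.5924


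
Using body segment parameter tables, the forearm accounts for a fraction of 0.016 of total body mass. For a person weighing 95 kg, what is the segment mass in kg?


m_segment = body_mass * fraction
m_segment = 95 * 0.016
m_segment = 1.5200


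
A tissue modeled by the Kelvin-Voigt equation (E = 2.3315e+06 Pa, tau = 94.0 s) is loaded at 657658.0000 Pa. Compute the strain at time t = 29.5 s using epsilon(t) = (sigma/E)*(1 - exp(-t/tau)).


epsilon(t) = (sigma/E) * (1 - exp(-t/tau))
sigma/E = 657658.0000 / 2.3315e+06 = 0.2821
exp(-t/tau) = exp(-29.5 / 94.0) = 0.7306
epsilon = 0.2821 * (1 - 0.7306)
epsilon = 0.0760


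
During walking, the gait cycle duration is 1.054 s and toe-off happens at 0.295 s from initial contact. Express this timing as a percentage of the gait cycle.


pct = (event_time / cycle_time) * 100
pct = (0.295 / 1.054) * 100
ratio = 0.2799
pct = 27.9886


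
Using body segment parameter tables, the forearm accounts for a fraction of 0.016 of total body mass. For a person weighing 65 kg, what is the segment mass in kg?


m_segment = body_mass * fraction
m_segment = 65 * 0.016
m_segment = 1.0400


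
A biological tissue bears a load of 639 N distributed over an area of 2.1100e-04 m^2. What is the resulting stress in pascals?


stress = F / A
stress = 639 / 2.1100e-04
stress = 3.0284e+06


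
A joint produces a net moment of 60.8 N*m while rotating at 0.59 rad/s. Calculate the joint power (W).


P = M * omega
P = 60.8 * 0.59
P = 35.8720


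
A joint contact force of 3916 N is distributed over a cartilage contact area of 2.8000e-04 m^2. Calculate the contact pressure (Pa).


P = F / A
P = 3916 / 2.8000e-04
P = 1.3986e+07


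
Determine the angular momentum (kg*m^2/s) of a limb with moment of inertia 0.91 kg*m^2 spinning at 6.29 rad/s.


L = I * omega
L = 0.91 * 6.29
L = 5.7239


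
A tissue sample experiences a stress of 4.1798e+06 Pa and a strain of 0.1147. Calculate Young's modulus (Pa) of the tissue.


E = stress / strain
E = 4.1798e+06 / 0.1147
E = 3.6441e+07


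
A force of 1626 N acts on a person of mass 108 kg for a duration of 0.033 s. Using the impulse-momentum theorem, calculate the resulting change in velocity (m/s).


J = F * dt = 1626 * 0.033 = 53.6580 N*s
delta_v = J / m
delta_v = 53.6580 / 108
delta_v = 0.4968


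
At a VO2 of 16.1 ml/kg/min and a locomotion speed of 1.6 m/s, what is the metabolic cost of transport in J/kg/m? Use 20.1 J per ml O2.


Power per kg = VO2 * 20.1 / 60
Power per kg = 16.1 * 20.1 / 60 = 5.3935 W/kg
Cost = power_per_kg / speed
Cost = 5.3935 / 1.6
Cost = 3.3709


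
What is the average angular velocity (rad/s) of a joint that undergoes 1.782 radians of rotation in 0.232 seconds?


omega = delta_theta / delta_t
omega = 1.782 / 0.232
omega = 7.6810
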